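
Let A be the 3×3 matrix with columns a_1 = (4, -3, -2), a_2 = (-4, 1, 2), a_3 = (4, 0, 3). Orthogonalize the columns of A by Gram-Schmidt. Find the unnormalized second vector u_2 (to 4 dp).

u_2 = (-0.8276, -1.3793, 0.4138)

a_1 = (4, -3, -2); ‖a_1‖ = 5.3852, so q_1 = (0.7428, -0.5571, -0.3714).
q_1·a_2 = 0.7428·(-4) + (-0.5571)·1 + (-0.3714)·2 = -4.2710.
u_2 = a_2 + 4.2710·q_1 = (-0.8276, -1.3793, 0.4138).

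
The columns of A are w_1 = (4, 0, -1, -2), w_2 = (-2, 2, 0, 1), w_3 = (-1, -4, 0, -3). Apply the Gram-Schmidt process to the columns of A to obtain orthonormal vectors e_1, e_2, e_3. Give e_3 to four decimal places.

e_3 = (-0.4813, -0.0623, -0.2493, -0.8380)

w_1 = (4, 0, -1, -2); ‖w_1‖ = 4.5826, so e_1 = (0.8729, 0.0000, -0.2182, -0.4364).
e_1·w_2 = 0.8729·(-2) + 0.0000·2 + (-0.2182)·0 + (-0.4364)·1 = -2.1822.
u_2 = w_2 + 2.1822·e_1 = (-0.0952, 2.0000, -0.4762, 0.0476).
‖u_2‖ = 2.0587, so e_2 = (-0.0463, 0.9715, -0.2313, 0.0231).
e_1·w_3 = 0.8729·(-1) + 0.0000·(-4) + (-0.2182)·0 + (-0.4364)·(-3) = 0.4364; e_2·w_3 = (-0.0463)·(-1) + 0.9715·(-4) + (-0.2313)·0 + 0.0231·(-3) = -3.9091.
u_3 = w_3 − 0.4364·e_1 + 3.9091·e_2 = (-1.5618, -0.2022, -0.8090, -2.7191).
‖u_3‖ = 3.2447, so e_3 = (-0.4813, -0.0623, -0.2493, -0.8380).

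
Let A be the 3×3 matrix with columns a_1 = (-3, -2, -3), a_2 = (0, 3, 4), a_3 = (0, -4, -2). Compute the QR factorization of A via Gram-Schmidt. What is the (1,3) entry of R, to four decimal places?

r_{13} = 2.9848

e_1 = a_1/‖a_1‖ = (-3, -2, -3)/4.6904 = (-0.6396, -0.4264, -0.6396).
r_{13} = e_1·a_3 = 2.9848.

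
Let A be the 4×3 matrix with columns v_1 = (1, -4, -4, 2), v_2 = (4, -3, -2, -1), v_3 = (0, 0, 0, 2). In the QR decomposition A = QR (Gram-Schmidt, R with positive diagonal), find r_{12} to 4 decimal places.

q_1 = v_1/‖v_1‖ = (1, -4, -4, 2)/6.0828 = (0.1644, -0.6576, -0.6576, 0.3288).
r_{12} = q_1·v_2 = 3.6168.

r_{12} = 3.6168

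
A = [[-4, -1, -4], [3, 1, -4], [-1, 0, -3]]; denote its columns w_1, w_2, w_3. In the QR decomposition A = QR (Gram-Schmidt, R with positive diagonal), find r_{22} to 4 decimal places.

w_1 = (-4, 3, -1); ‖w_1‖ = 5.0990, so q_1 = (-0.7845, 0.5883, -0.1961).
q_1·w_2 = (-0.7845)·(-1) + 0.5883·1 + (-0.1961)·0 = 1.3728.
u_2 = w_2 − 1.3728·q_1 = (0.0769, 0.1923, 0.2692).
r_{22} = ‖u_2‖ = 0.3397.

r_{22} = 0.3397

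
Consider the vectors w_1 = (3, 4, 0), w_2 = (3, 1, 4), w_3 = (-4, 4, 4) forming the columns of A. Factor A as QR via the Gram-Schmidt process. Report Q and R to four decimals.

q_1 = w_1/‖w_1‖ = (3, 4, 0)/5.0000 = (0.6000, 0.8000, 0.0000).
r_{12} = q_1·w_2 = 2.6000.
u_2 = w_2 − 2.6000·q_1 = (1.4400, -1.0800, 4.0000).
‖u_2‖ = 4.3863, so q_2 = (0.3283, -0.2462, 0.9119).
r_{13} = q_1·w_3 = 0.8000; r_{23} = q_2·w_3 = 1.3496.
u_3 = w_3 − 0.8000·q_1 − 1.3496·q_2 = (-4.9231, 3.6923, 2.7692).
‖u_3‖ = 6.7482, so q_3 = (-0.7295, 0.5472, 0.4104).

Q = [[0.6000, 0.3283, -0.7295], [0.8000, -0.2462, 0.5472], [0.0000, 0.9119, 0.4104]], R = [[5.0000, 2.6000, 0.8000], [0.0000, 4.3863, 1.3496], [0.0000, 0.0000, 6.7482]]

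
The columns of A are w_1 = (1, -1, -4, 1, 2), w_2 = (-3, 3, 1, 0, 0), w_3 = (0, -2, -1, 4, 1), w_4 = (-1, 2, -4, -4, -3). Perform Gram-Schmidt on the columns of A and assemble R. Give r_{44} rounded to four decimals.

w_1 = (1, -1, -4, 1, 2); ‖w_1‖ = 4.7958, so e_1 = (0.2085, -0.2085, -0.8341, 0.2085, 0.4170).
e_1·w_2 = 0.2085·(-3) + (-0.2085)·3 + (-0.8341)·1 + 0.2085·0 + 0.4170·0 = -2.0851.
u_2 = w_2 + 2.0851·e_1 = (-2.5652, 2.5652, -0.7391, 0.4348, 0.8696).
‖u_2‖ = 3.8278, so e_2 = (-0.6702, 0.6702, -0.1931, 0.1136, 0.2272).
e_1·w_3 = 0.2085·0 + (-0.2085)·(-2) + (-0.8341)·(-1) + 0.2085·4 + 0.4170·1 = 2.5022; e_2·w_3 = (-0.6702)·0 + 0.6702·(-2) + (-0.1931)·(-1) + 0.1136·4 + 0.2272·1 = -0.4657.
u_3 = w_3 − 2.5022·e_1 + 0.4657·e_2 = (-0.8338, -1.1662, 0.9970, 3.5312, 0.0623).
‖u_3‖ = 3.9398, so e_3 = (-0.2116, -0.2960, 0.2531, 0.8963, 0.0158).
e_1·w_4 = 0.2085·(-1) + (-0.2085)·2 + (-0.8341)·(-4) + 0.2085·(-4) + 0.4170·(-3) = 0.6255; e_2·w_4 = (-0.6702)·(-1) + 0.6702·2 + (-0.1931)·(-4) + 0.1136·(-4) + 0.2272·(-3) = 1.6470; e_3·w_4 = (-0.2116)·(-1) + (-0.2960)·2 + 0.2531·(-4) + 0.8963·(-4) + 0.0158·(-3) = -5.0251.
u_4 = w_4 − 0.6255·e_1 − 1.6470·e_2 + 5.0251·e_3 = (-1.0902, -0.4607, -1.8885, 0.1864, -3.5555).
r_{44} = ‖u_4‖ = 4.2005.

r_{44} = 4.2005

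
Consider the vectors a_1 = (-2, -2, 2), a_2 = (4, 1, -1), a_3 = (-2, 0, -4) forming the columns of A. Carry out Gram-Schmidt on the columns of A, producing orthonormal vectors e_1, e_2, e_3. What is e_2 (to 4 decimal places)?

e_2 = (0.8165, -0.4082, 0.4082)

a_1 = (-2, -2, 2); ‖a_1‖ = 3.4641, so e_1 = (-0.5774, -0.5774, 0.5774).
e_1·a_2 = (-0.5774)·4 + (-0.5774)·1 + 0.5774·(-1) = -3.4641.
u_2 = a_2 + 3.4641·e_1 = (2.0000, -1.0000, 1.0000).
‖u_2‖ = 2.4495, so e_2 = (0.8165, -0.4082, 0.4082).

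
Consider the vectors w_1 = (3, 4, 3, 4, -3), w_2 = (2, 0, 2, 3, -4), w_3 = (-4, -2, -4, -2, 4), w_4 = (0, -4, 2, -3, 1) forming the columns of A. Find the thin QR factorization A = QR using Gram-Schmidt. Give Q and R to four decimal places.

q_1 = w_1/‖w_1‖ = (3, 4, 3, 4, -3)/7.6811 = (0.3906, 0.5208, 0.3906, 0.5208, -0.3906).
r_{12} = q_1·w_2 = 4.6868.
u_2 = w_2 − 4.6868·q_1 = (0.1695, -2.4407, 0.1695, 0.5593, -2.1695).
‖u_2‖ = 3.3217, so q_2 = (0.0510, -0.7348, 0.0510, 0.1684, -0.6531).
r_{13} = q_1·w_3 = -6.7698; r_{23} = q_2·w_3 = -1.8879.
u_3 = w_3 + 6.7698·q_1 + 1.8879·q_2 = (-1.2596, 0.1382, -1.2596, 1.8433, 0.1229).
‖u_3‖ = 2.5701, so q_3 = (-0.4901, 0.0538, -0.4901, 0.7172, 0.0478).
r_{14} = q_1·w_4 = -3.2547; r_{24} = q_2·w_4 = 1.8828; r_{34} = q_3·w_4 = -3.2992.
u_4 = w_4 + 3.2547·q_1 − 1.8828·q_2 + 3.2992·q_3 = (-0.4419, -0.7442, 1.5581, 0.7442, 1.1163).
‖u_4‖ = 2.2309, so q_4 = (-0.1981, -0.3336, 0.6984, 0.3336, 0.5004).

Q = [[0.3906, 0.0510, -0.4901, -0.1981], [0.5208, -0.7348, 0.0538, -0.3336], [0.3906, 0.0510, -0.4901, 0.6984], [0.5208, 0.1684, 0.7172, 0.3336], [-0.3906, -0.6531, 0.0478, 0.5004]], R = [[7.6811, 4.6868, -6.7698, -3.2547], [0.0000, 3.3217, -1.8879, 1.8828], [0.0000, 0.0000, 2.5701, -3.2992], [0.0000, 0.0000, 0.0000, 2.2309]]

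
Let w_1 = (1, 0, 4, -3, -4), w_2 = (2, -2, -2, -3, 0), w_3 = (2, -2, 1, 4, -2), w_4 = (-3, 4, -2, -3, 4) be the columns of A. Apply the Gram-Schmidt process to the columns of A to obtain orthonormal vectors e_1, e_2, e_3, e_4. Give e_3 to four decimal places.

e_1 = w_1/‖w_1‖ = (1, 0, 4, -3, -4)/6.4807 = (0.1543, 0.0000, 0.6172, -0.4629, -0.6172).
r_{12} = e_1·w_2 = 0.4629.
u_2 = w_2 − 0.4629·e_1 = (1.9286, -2.0000, -2.2857, -2.7857, 0.2857).
‖u_2‖ = 4.5591, so e_2 = (0.4230, -0.4387, -0.5013, -0.6110, 0.0627).
r_{13} = e_1·w_3 = 0.3086; r_{23} = e_2·w_3 = -1.3474.
u_3 = w_3 − 0.3086·e_1 + 1.3474·e_2 = (2.5223, -2.5911, 0.1340, 3.3196, -1.7251).
‖u_3‖ = 5.2047, so e_3 = (0.4846, -0.4978, 0.0257, 0.6378, -0.3314).

e_3 = (0.4846, -0.4978, 0.0257, 0.6378, -0.3314)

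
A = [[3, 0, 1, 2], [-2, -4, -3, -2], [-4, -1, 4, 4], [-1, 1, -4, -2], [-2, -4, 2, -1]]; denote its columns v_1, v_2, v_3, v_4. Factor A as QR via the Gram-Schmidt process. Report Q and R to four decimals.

Q = [[0.5145, -0.3467, 0.2414, 0.6093], [-0.3430, -0.5961, -0.5127, 0.3901], [-0.6860, 0.2555, 0.4766, 0.4806], [-0.1715, 0.3224, -0.6292, 0.0973], [-0.3430, -0.5961, 0.2363, -0.4859]], R = [[5.8310, 3.2585, -1.2005, -0.3430], [0.0000, 4.8355, -0.0182, 1.4719], [0.0000, 0.0000, 6.6752, 4.4366], [0.0000, 0.0000, 0.0000, 2.6519]]

v_1 = (3, -2, -4, -1, -2); ‖v_1‖ = 5.8310, so q_1 = (0.5145, -0.3430, -0.6860, -0.1715, -0.3430).
q_1·v_2 = 0.5145·0 + (-0.3430)·(-4) + (-0.6860)·(-1) + (-0.1715)·1 + (-0.3430)·(-4) = 3.2585.
u_2 = v_2 − 3.2585·q_1 = (-1.6765, -2.8824, 1.2353, 1.5588, -2.8824).
‖u_2‖ = 4.8355, so q_2 = (-0.3467, -0.5961, 0.2555, 0.3224, -0.5961).
q_1·v_3 = 0.5145·1 + (-0.3430)·(-3) + (-0.6860)·4 + (-0.1715)·(-4) + (-0.3430)·2 = -1.2005; q_2·v_3 = (-0.3467)·1 + (-0.5961)·(-3) + 0.2555·4 + 0.3224·(-4) + (-0.5961)·2 = -0.0182.
u_3 = v_3 + 1.2005·q_1 + 0.0182·q_2 = (1.6113, -3.4226, 3.1811, -4.2000, 1.5774).
‖u_3‖ = 6.6752, so q_3 = (0.2414, -0.5127, 0.4766, -0.6292, 0.2363).
q_1·v_4 = 0.5145·2 + (-0.3430)·(-2) + (-0.6860)·4 + (-0.1715)·(-2) + (-0.3430)·(-1) = -0.3430; q_2·v_4 = (-0.3467)·2 + (-0.5961)·(-2) + 0.2555·4 + 0.3224·(-2) + (-0.5961)·(-1) = 1.4719; q_3·v_4 = 0.2414·2 + (-0.5127)·(-2) + 0.4766·4 + (-0.6292)·(-2) + 0.2363·(-1) = 4.4366.
u_4 = v_4 + 0.3430·q_1 − 1.4719·q_2 − 4.4366·q_3 = (1.6159, 1.0346, 1.2744, 0.2581, -1.2886).
‖u_4‖ = 2.6519, so q_4 = (0.6093, 0.3901, 0.4806, 0.0973, -0.4859).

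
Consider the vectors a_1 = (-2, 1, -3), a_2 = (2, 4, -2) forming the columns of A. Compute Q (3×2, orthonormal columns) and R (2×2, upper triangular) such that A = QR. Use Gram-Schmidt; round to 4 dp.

Q = [[-0.5345, 0.6172], [0.2673, 0.7715], [-0.8018, -0.1543]], R = [[3.7417, 1.6036], [0.0000, 4.6291]]

a_1 = (-2, 1, -3); ‖a_1‖ = 3.7417, so q_1 = (-0.5345, 0.2673, -0.8018).
q_1·a_2 = (-0.5345)·2 + 0.2673·4 + (-0.8018)·(-2) = 1.6036.
u_2 = a_2 − 1.6036·q_1 = (2.8571, 3.5714, -0.7143).
‖u_2‖ = 4.6291, so q_2 = (0.6172, 0.7715, -0.1543).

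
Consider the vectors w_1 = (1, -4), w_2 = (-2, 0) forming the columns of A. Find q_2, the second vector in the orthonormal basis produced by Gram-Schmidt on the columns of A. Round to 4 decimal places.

w_1 = (1, -4); ‖w_1‖ = 4.1231, so q_1 = (0.2425, -0.9701).
q_1·w_2 = 0.2425·(-2) + (-0.9701)·0 = -0.4851.
u_2 = w_2 + 0.4851·q_1 = (-1.8824, -0.4706).
‖u_2‖ = 1.9403, so q_2 = (-0.9701, -0.2425).

q_2 = (-0.9701, -0.2425)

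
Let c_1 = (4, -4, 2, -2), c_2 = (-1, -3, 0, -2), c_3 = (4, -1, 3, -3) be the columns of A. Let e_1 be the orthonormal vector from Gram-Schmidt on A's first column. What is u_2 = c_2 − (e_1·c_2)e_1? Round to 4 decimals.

u_2 = (-2.2000, -1.8000, -0.6000, -1.4000)

c_1 = (4, -4, 2, -2); ‖c_1‖ = 6.3246, so e_1 = (0.6325, -0.6325, 0.3162, -0.3162).
e_1·c_2 = 0.6325·(-1) + (-0.6325)·(-3) + 0.3162·0 + (-0.3162)·(-2) = 1.8974.
u_2 = c_2 − 1.8974·e_1 = (-2.2000, -1.8000, -0.6000, -1.4000).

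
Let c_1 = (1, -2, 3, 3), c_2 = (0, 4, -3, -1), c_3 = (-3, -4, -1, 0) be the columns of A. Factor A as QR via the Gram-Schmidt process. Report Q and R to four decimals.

q_1 = c_1/‖c_1‖ = (1, -2, 3, 3)/4.7958 = (0.2085, -0.4170, 0.6255, 0.6255).
r_{12} = q_1·c_2 = -4.1703.
u_2 = c_2 + 4.1703·q_1 = (0.8696, 2.2609, -0.3913, 1.6087).
‖u_2‖ = 2.9341, so q_2 = (0.2964, 0.7706, -0.1334, 0.5483).
r_{13} = q_1·c_3 = 0.4170; r_{23} = q_2·c_3 = -3.8380.
u_3 = c_3 − 0.4170·q_1 + 3.8380·q_2 = (-1.9495, -0.8687, -1.7727, 1.8434).
‖u_3‖ = 3.3311, so q_3 = (-0.5852, -0.2608, -0.5322, 0.5534).

Q = [[0.2085, 0.2964, -0.5852], [-0.4170, 0.7706, -0.2608], [0.6255, -0.1334, -0.5322], [0.6255, 0.5483, 0.5534]], R = [[4.7958, -4.1703, 0.4170], [0.0000, 2.9341, -3.8380], [0.0000, 0.0000, 3.3311]]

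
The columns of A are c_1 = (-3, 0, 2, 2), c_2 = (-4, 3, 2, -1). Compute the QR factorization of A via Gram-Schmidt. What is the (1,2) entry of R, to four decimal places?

r_{12} = 3.3955

c_1 = (-3, 0, 2, 2); ‖c_1‖ = 4.1231, so e_1 = (-0.7276, 0.0000, 0.4851, 0.4851).
r_{12} = e_1·c_2 = 3.3955.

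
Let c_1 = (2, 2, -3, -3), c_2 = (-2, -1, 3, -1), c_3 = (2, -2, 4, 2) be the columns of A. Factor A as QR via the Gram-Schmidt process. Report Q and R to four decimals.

e_1 = c_1/‖c_1‖ = (2, 2, -3, -3)/5.0990 = (0.3922, 0.3922, -0.5883, -0.5883).
r_{12} = e_1·c_2 = -2.3534.
u_2 = c_2 + 2.3534·e_1 = (-1.0769, -0.0769, 1.6154, -2.3846).
‖u_2‖ = 3.0760, so e_2 = (-0.3501, -0.0250, 0.5252, -0.7752).
r_{13} = e_1·c_3 = -3.5301; r_{23} = e_2·c_3 = -0.1000.
u_3 = c_3 + 3.5301·e_1 + 0.1000·e_2 = (3.3496, -0.6179, 1.9756, -0.1545).
‖u_3‖ = 3.9406, so e_3 = (0.8500, -0.1568, 0.5013, -0.0392).

Q = [[0.3922, -0.3501, 0.8500], [0.3922, -0.0250, -0.1568], [-0.5883, 0.5252, 0.5013], [-0.5883, -0.7752, -0.0392]], R = [[5.0990, -2.3534, -3.5301], [0.0000, 3.0760, -0.1000], [0.0000, 0.0000, 3.9406]]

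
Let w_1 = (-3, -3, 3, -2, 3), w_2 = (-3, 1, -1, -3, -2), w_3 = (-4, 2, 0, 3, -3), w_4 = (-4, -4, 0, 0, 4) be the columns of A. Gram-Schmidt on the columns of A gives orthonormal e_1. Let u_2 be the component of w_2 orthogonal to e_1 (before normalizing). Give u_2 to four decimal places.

u_2 = (-2.7750, 1.2250, -1.2250, -2.8500, -2.2250)

w_1 = (-3, -3, 3, -2, 3); ‖w_1‖ = 6.3246, so e_1 = (-0.4743, -0.4743, 0.4743, -0.3162, 0.4743).
e_1·w_2 = (-0.4743)·(-3) + (-0.4743)·1 + 0.4743·(-1) + (-0.3162)·(-3) + 0.4743·(-2) = 0.4743.
u_2 = w_2 − 0.4743·e_1 = (-2.7750, 1.2250, -1.2250, -2.8500, -2.2250).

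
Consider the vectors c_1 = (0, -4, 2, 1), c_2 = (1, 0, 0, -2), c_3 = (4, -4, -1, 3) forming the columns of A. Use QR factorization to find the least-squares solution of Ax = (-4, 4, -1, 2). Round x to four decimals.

e_1 = c_1/‖c_1‖ = (0, -4, 2, 1)/4.5826 = (0.0000, -0.8729, 0.4364, 0.2182).
r_{12} = e_1·c_2 = -0.4364.
u_2 = c_2 + 0.4364·e_1 = (1.0000, -0.3810, 0.1905, -1.9048).
‖u_2‖ = 2.1931, so e_2 = (0.4560, -0.1737, 0.0869, -0.8685).
r_{13} = e_1·c_3 = 3.7097; r_{23} = e_2·c_3 = -0.1737.
u_3 = c_3 − 3.7097·e_1 + 0.1737·e_2 = (4.0792, -0.7921, -2.6040, 2.0396).
‖u_3‖ = 5.3111, so e_3 = (0.7681, -0.1491, -0.4903, 0.3840).
Qᵀb = (-3.4915, -4.3427, -2.4104).
Back-substitute: x_3 = -2.4104/5.3111 = -0.4538.
x_2 = (-4.3427 + 0.1737·(-0.4538))/2.1931 = -2.0161.
x_1 = (-3.4915 + 0.4364·(-2.0161) − 3.7097·(-0.4538))/4.5826 = -0.5865.

x = (-0.5865, -2.0161, -0.4538)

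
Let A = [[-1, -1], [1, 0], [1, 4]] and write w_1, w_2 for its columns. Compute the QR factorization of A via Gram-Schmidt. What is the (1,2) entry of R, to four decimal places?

w_1 = (-1, 1, 1); ‖w_1‖ = 1.7321, so q_1 = (-0.5774, 0.5774, 0.5774).
r_{12} = q_1·w_2 = 2.8868.

r_{12} = 2.8868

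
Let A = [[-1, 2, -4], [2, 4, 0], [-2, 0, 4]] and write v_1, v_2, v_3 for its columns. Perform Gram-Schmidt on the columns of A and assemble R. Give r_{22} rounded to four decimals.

r_{22} = 4.0000

v_1 = (-1, 2, -2); ‖v_1‖ = 3.0000, so q_1 = (-0.3333, 0.6667, -0.6667).
q_1·v_2 = (-0.3333)·2 + 0.6667·4 + (-0.6667)·0 = 2.0000.
u_2 = v_2 − 2.0000·q_1 = (2.6667, 2.6667, 1.3333).
r_{22} = ‖u_2‖ = 4.0000.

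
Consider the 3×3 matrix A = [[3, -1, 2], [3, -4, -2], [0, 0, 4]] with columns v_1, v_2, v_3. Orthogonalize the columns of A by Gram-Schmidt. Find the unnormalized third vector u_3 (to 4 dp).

u_3 = (0.0000, 0.0000, 4.0000)

q_1 = v_1/‖v_1‖ = (3, 3, 0)/4.2426 = (0.7071, 0.7071, 0.0000).
r_{12} = q_1·v_2 = -3.5355.
u_2 = v_2 + 3.5355·q_1 = (1.5000, -1.5000, 0.0000).
‖u_2‖ = 2.1213, so q_2 = (0.7071, -0.7071, 0.0000).
r_{13} = q_1·v_3 = 0.0000; r_{23} = q_2·v_3 = 2.8284.
u_3 = v_3 + 0.0000·q_1 − 2.8284·q_2 = (0.0000, 0.0000, 4.0000).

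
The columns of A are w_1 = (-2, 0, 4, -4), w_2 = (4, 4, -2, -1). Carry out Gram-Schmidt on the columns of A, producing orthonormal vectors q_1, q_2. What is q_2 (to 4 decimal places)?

w_1 = (-2, 0, 4, -4); ‖w_1‖ = 6.0000, so q_1 = (-0.3333, 0.0000, 0.6667, -0.6667).
q_1·w_2 = (-0.3333)·4 + 0.0000·4 + 0.6667·(-2) + (-0.6667)·(-1) = -2.0000.
u_2 = w_2 + 2.0000·q_1 = (3.3333, 4.0000, -0.6667, -2.3333).
‖u_2‖ = 5.7446, so q_2 = (0.5803, 0.6963, -0.1161, -0.4062).

q_2 = (0.5803, 0.6963, -0.1161, -0.4062)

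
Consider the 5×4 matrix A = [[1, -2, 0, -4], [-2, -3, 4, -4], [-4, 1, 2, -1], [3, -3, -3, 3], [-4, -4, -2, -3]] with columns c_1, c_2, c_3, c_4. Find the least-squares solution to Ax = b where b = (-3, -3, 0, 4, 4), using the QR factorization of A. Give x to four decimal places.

c_1 = (1, -2, -4, 3, -4); ‖c_1‖ = 6.7823, so e_1 = (0.1474, -0.2949, -0.5898, 0.4423, -0.5898).
e_1·c_2 = 0.1474·(-2) + (-0.2949)·(-3) + (-0.5898)·1 + 0.4423·(-3) + (-0.5898)·(-4) = 1.0321.
u_2 = c_2 − 1.0321·e_1 = (-2.1522, -2.6957, 1.6087, -3.4565, -3.3913).
‖u_2‖ = 6.1591, so e_2 = (-0.3494, -0.4377, 0.2612, -0.5612, -0.5506).
e_1·c_3 = 0.1474·0 + (-0.2949)·4 + (-0.5898)·2 + 0.4423·(-3) + (-0.5898)·(-2) = -2.5065; e_2·c_3 = (-0.3494)·0 + (-0.4377)·4 + 0.2612·2 + (-0.5612)·(-3) + (-0.5506)·(-2) = 1.5565.
u_3 = c_3 + 2.5065·e_1 − 1.5565·e_2 = (0.9135, 3.9421, 0.1152, -1.0178, -2.6212).
‖u_3‖ = 4.9290, so e_3 = (0.1853, 0.7998, 0.0234, -0.2065, -0.5318).
e_1·c_4 = 0.1474·(-4) + (-0.2949)·(-4) + (-0.5898)·(-1) + 0.4423·3 + (-0.5898)·(-3) = 4.2758; e_2·c_4 = (-0.3494)·(-4) + (-0.4377)·(-4) + 0.2612·(-1) + (-0.5612)·3 + (-0.5506)·(-3) = 2.8554; e_3·c_4 = 0.1853·(-4) + 0.7998·(-4) + 0.0234·(-1) + (-0.2065)·3 + (-0.5318)·(-3) = -2.9879.
u_4 = c_4 − 4.2758·e_1 − 2.8554·e_2 + 2.9879·e_3 = (-3.0789, 0.9003, 0.8458, 2.0942, -0.4950).
‖u_4‖ = 3.9543, so e_4 = (-0.7786, 0.2277, 0.2139, 0.5296, -0.1252).
Qᵀb = (-0.1474, -2.0860, -5.9085, 3.2706).
Back-substitute: x_4 = 3.2706/3.9543 = 0.8271.
x_3 = (-5.9085 + 2.9879·0.8271)/4.9290 = -0.6973.
x_2 = (-2.0860 − 1.5565·(-0.6973) − 2.8554·0.8271)/6.1591 = -0.5459.
x_1 = (-0.1474 − 1.0321·(-0.5459) + 2.5065·(-0.6973) − 4.2758·0.8271)/6.7823 = -0.7178.

x = (-0.7178, -0.5459, -0.6973, 0.8271)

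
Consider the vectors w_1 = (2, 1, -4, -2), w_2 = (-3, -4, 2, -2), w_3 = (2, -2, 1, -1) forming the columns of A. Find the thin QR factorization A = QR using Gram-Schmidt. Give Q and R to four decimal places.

w_1 = (2, 1, -4, -2); ‖w_1‖ = 5.0000, so e_1 = (0.4000, 0.2000, -0.8000, -0.4000).
e_1·w_2 = 0.4000·(-3) + 0.2000·(-4) + (-0.8000)·2 + (-0.4000)·(-2) = -2.8000.
u_2 = w_2 + 2.8000·e_1 = (-1.8800, -3.4400, -0.2400, -3.1200).
‖u_2‖ = 5.0160, so e_2 = (-0.3748, -0.6858, -0.0478, -0.6220).
e_1·w_3 = 0.4000·2 + 0.2000·(-2) + (-0.8000)·1 + (-0.4000)·(-1) = 0.0000; e_2·w_3 = (-0.3748)·2 + (-0.6858)·(-2) + (-0.0478)·1 + (-0.6220)·(-1) = 1.1962.
u_3 = w_3 + 0.0000·e_1 − 1.1962·e_2 = (2.4483, -1.1797, 1.0572, -0.2560).
‖u_3‖ = 2.9273, so e_3 = (0.8364, -0.4030, 0.3612, -0.0874).

Q = [[0.4000, -0.3748, 0.8364], [0.2000, -0.6858, -0.4030], [-0.8000, -0.0478, 0.3612], [-0.4000, -0.6220, -0.0874]], R = [[5.0000, -2.8000, 0.0000], [0.0000, 5.0160, 1.1962], [0.0000, 0.0000, 2.9273]]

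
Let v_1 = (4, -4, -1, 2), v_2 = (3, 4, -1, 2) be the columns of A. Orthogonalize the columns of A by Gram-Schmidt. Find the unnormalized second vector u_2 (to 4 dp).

u_2 = (2.8919, 4.1081, -0.9730, 1.9459)

q_1 = v_1/‖v_1‖ = (4, -4, -1, 2)/6.0828 = (0.6576, -0.6576, -0.1644, 0.3288).
r_{12} = q_1·v_2 = 0.1644.
u_2 = v_2 − 0.1644·q_1 = (2.8919, 4.1081, -0.9730, 1.9459).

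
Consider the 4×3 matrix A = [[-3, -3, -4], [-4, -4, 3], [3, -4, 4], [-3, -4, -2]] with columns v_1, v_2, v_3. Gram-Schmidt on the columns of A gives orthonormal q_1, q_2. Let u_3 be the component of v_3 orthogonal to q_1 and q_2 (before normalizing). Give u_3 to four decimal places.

u_3 = (-3.2903, 3.9463, 0.2464, -1.7251)

v_1 = (-3, -4, 3, -3); ‖v_1‖ = 6.5574, so q_1 = (-0.4575, -0.6100, 0.4575, -0.4575).
q_1·v_2 = (-0.4575)·(-3) + (-0.6100)·(-4) + 0.4575·(-4) + (-0.4575)·(-4) = 3.8125.
u_2 = v_2 − 3.8125·q_1 = (-1.2558, -1.6744, -5.7442, -2.2558).
‖u_2‖ = 6.5165, so q_2 = (-0.1927, -0.2569, -0.8815, -0.3462).
q_1·v_3 = (-0.4575)·(-4) + (-0.6100)·3 + 0.4575·4 + (-0.4575)·(-2) = 2.7450; q_2·v_3 = (-0.1927)·(-4) + (-0.2569)·3 + (-0.8815)·4 + (-0.3462)·(-2) = -2.8336.
u_3 = v_3 − 2.7450·q_1 + 2.8336·q_2 = (-3.2903, 3.9463, 0.2464, -1.7251).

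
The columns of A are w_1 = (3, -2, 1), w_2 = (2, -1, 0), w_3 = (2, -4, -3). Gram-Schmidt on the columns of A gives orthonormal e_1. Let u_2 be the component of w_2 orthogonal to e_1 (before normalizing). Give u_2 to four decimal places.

u_2 = (0.2857, 0.1429, -0.5714)

e_1 = w_1/‖w_1‖ = (3, -2, 1)/3.7417 = (0.8018, -0.5345, 0.2673).
r_{12} = e_1·w_2 = 2.1381.
u_2 = w_2 − 2.1381·e_1 = (0.2857, 0.1429, -0.5714).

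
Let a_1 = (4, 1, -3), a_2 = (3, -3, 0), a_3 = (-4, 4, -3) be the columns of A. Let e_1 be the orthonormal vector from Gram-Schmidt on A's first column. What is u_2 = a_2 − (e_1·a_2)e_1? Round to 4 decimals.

a_1 = (4, 1, -3); ‖a_1‖ = 5.0990, so e_1 = (0.7845, 0.1961, -0.5883).
e_1·a_2 = 0.7845·3 + 0.1961·(-3) + (-0.5883)·0 = 1.7650.
u_2 = a_2 − 1.7650·e_1 = (1.6154, -3.3462, 1.0385).

u_2 = (1.6154, -3.3462, 1.0385)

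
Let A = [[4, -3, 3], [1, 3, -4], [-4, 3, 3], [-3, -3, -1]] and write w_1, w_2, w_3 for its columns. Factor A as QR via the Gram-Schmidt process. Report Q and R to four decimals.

Q = [[0.6172, -0.3254, 0.4513], [0.1543, 0.5757, -0.5346], [-0.6172, 0.3254, 0.6040], [-0.4629, -0.6758, -0.3818]], R = [[6.4807, -1.8516, -0.1543], [0.0000, 5.7071, -1.6270], [0.0000, 0.0000, 5.6859]]

w_1 = (4, 1, -4, -3); ‖w_1‖ = 6.4807, so e_1 = (0.6172, 0.1543, -0.6172, -0.4629).
e_1·w_2 = 0.6172·(-3) + 0.1543·3 + (-0.6172)·3 + (-0.4629)·(-3) = -1.8516.
u_2 = w_2 + 1.8516·e_1 = (-1.8571, 3.2857, 1.8571, -3.8571).
‖u_2‖ = 5.7071, so e_2 = (-0.3254, 0.5757, 0.3254, -0.6758).
e_1·w_3 = 0.6172·3 + 0.1543·(-4) + (-0.6172)·3 + (-0.4629)·(-1) = -0.1543; e_2·w_3 = (-0.3254)·3 + 0.5757·(-4) + 0.3254·3 + (-0.6758)·(-1) = -1.6270.
u_3 = w_3 + 0.1543·e_1 + 1.6270·e_2 = (2.5658, -3.0395, 3.4342, -2.1711).
‖u_3‖ = 5.6859, so e_3 = (0.4513, -0.5346, 0.6040, -0.3818).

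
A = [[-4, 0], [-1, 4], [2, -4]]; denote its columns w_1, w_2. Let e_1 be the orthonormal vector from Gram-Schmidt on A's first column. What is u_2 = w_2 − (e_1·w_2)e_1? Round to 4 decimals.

u_2 = (-2.2857, 3.4286, -2.8571)

w_1 = (-4, -1, 2); ‖w_1‖ = 4.5826, so e_1 = (-0.8729, -0.2182, 0.4364).
e_1·w_2 = (-0.8729)·0 + (-0.2182)·4 + 0.4364·(-4) = -2.6186.
u_2 = w_2 + 2.6186·e_1 = (-2.2857, 3.4286, -2.8571).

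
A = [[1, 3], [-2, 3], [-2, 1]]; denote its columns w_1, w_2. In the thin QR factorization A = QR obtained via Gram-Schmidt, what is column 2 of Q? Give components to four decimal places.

q_2 = (0.8828, 0.4690, -0.0276)

q_1 = w_1/‖w_1‖ = (1, -2, -2)/3.0000 = (0.3333, -0.6667, -0.6667).
r_{12} = q_1·w_2 = -1.6667.
u_2 = w_2 + 1.6667·q_1 = (3.5556, 1.8889, -0.1111).
‖u_2‖ = 4.0277, so q_2 = (0.8828, 0.4690, -0.0276).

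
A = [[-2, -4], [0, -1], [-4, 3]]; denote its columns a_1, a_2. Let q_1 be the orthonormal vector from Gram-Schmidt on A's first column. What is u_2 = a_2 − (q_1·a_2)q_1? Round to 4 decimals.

a_1 = (-2, 0, -4); ‖a_1‖ = 4.4721, so q_1 = (-0.4472, 0.0000, -0.8944).
q_1·a_2 = (-0.4472)·(-4) + 0.0000·(-1) + (-0.8944)·3 = -0.8944.
u_2 = a_2 + 0.8944·q_1 = (-4.4000, -1.0000, 2.2000).

u_2 = (-4.4000, -1.0000, 2.2000)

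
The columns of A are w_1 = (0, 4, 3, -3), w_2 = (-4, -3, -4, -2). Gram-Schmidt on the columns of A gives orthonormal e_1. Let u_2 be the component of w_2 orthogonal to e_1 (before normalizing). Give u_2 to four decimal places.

u_2 = (-4.0000, -0.8824, -2.4118, -3.5882)

w_1 = (0, 4, 3, -3); ‖w_1‖ = 5.8310, so e_1 = (0.0000, 0.6860, 0.5145, -0.5145).
e_1·w_2 = 0.0000·(-4) + 0.6860·(-3) + 0.5145·(-4) + (-0.5145)·(-2) = -3.0870.
u_2 = w_2 + 3.0870·e_1 = (-4.0000, -0.8824, -2.4118, -3.5882).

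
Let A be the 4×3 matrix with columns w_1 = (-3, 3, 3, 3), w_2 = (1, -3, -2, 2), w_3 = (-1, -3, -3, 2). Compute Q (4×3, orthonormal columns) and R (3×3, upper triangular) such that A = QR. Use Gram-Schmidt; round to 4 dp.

q_1 = w_1/‖w_1‖ = (-3, 3, 3, 3)/6.0000 = (-0.5000, 0.5000, 0.5000, 0.5000).
r_{12} = q_1·w_2 = -2.0000.
u_2 = w_2 + 2.0000·q_1 = (0.0000, -2.0000, -1.0000, 3.0000).
‖u_2‖ = 3.7417, so q_2 = (0.0000, -0.5345, -0.2673, 0.8018).
r_{13} = q_1·w_3 = -1.5000; r_{23} = q_2·w_3 = 4.0089.
u_3 = w_3 + 1.5000·q_1 − 4.0089·q_2 = (-1.7500, -0.1071, -1.1786, -0.4643).
‖u_3‖ = 2.1630, so q_3 = (-0.8091, -0.0495, -0.5449, -0.2146).

Q = [[-0.5000, 0.0000, -0.8091], [0.5000, -0.5345, -0.0495], [0.5000, -0.2673, -0.5449], [0.5000, 0.8018, -0.2146]], R = [[6.0000, -2.0000, -1.5000], [0.0000, 3.7417, 4.0089], [0.0000, 0.0000, 2.1630]]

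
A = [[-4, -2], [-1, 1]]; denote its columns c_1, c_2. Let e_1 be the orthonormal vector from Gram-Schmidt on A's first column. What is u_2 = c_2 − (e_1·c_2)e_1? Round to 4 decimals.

u_2 = (-0.3529, 1.4118)

c_1 = (-4, -1); ‖c_1‖ = 4.1231, so e_1 = (-0.9701, -0.2425).
e_1·c_2 = (-0.9701)·(-2) + (-0.2425)·1 = 1.6977.
u_2 = c_2 − 1.6977·e_1 = (-0.3529, 1.4118).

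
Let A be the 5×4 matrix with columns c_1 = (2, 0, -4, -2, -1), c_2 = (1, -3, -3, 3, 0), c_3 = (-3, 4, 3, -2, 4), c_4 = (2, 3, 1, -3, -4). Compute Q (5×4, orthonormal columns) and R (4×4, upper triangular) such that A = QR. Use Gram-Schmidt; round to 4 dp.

Q = [[0.4000, 0.0714, -0.2873, 0.2810], [0.0000, -0.5948, 0.2695, 0.7493], [-0.8000, -0.3410, -0.3586, -0.0937], [-0.4000, 0.7217, 0.0067, 0.5620], [-0.2000, 0.0634, 0.8463, -0.1873]], R = [[5.0000, 1.6000, -3.6000, 2.0000], [0.0000, 5.0438, -4.8059, -4.4014], [0.0000, 0.0000, 4.2360, -3.5300], [0.0000, 0.0000, 0.0000, 1.7795]]

c_1 = (2, 0, -4, -2, -1); ‖c_1‖ = 5.0000, so e_1 = (0.4000, 0.0000, -0.8000, -0.4000, -0.2000).
e_1·c_2 = 0.4000·1 + 0.0000·(-3) + (-0.8000)·(-3) + (-0.4000)·3 + (-0.2000)·0 = 1.6000.
u_2 = c_2 − 1.6000·e_1 = (0.3600, -3.0000, -1.7200, 3.6400, 0.3200).
‖u_2‖ = 5.0438, so e_2 = (0.0714, -0.5948, -0.3410, 0.7217, 0.0634).
e_1·c_3 = 0.4000·(-3) + 0.0000·4 + (-0.8000)·3 + (-0.4000)·(-2) + (-0.2000)·4 = -3.6000; e_2·c_3 = 0.0714·(-3) + (-0.5948)·4 + (-0.3410)·3 + 0.7217·(-2) + 0.0634·4 = -4.8059.
u_3 = c_3 + 3.6000·e_1 + 4.8059·e_2 = (-1.2170, 1.1415, -1.5189, 0.0283, 3.5849).
‖u_3‖ = 4.2360, so e_3 = (-0.2873, 0.2695, -0.3586, 0.0067, 0.8463).
e_1·c_4 = 0.4000·2 + 0.0000·3 + (-0.8000)·1 + (-0.4000)·(-3) + (-0.2000)·(-4) = 2.0000; e_2·c_4 = 0.0714·2 + (-0.5948)·3 + (-0.3410)·1 + 0.7217·(-3) + 0.0634·(-4) = -4.4014; e_3·c_4 = (-0.2873)·2 + 0.2695·3 + (-0.3586)·1 + 0.0067·(-3) + 0.8463·(-4) = -3.5300.
u_4 = c_4 − 2.0000·e_1 + 4.4014·e_2 + 3.5300·e_3 = (0.5000, 1.3333, -0.1667, 1.0000, -0.3333).
‖u_4‖ = 1.7795, so e_4 = (0.2810, 0.7493, -0.0937, 0.5620, -0.1873).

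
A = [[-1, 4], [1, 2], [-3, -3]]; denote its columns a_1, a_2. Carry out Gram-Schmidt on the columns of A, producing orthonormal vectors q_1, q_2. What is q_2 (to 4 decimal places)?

q_2 = (0.9358, 0.2752, -0.2202)

q_1 = a_1/‖a_1‖ = (-1, 1, -3)/3.3166 = (-0.3015, 0.3015, -0.9045).
r_{12} = q_1·a_2 = 2.1106.
u_2 = a_2 − 2.1106·q_1 = (4.6364, 1.3636, -1.0909).
‖u_2‖ = 4.9543, so q_2 = (0.9358, 0.2752, -0.2202).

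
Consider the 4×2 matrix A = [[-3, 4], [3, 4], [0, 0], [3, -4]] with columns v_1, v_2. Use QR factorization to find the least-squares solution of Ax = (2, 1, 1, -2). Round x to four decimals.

v_1 = (-3, 3, 0, 3); ‖v_1‖ = 5.1962, so q_1 = (-0.5774, 0.5774, 0.0000, 0.5774).
q_1·v_2 = (-0.5774)·4 + 0.5774·4 + 0.0000·0 + 0.5774·(-4) = -2.3094.
u_2 = v_2 + 2.3094·q_1 = (2.6667, 5.3333, 0.0000, -2.6667).
‖u_2‖ = 6.5320, so q_2 = (0.4082, 0.8165, 0.0000, -0.4082).
Qᵀb = (-1.7321, 2.4495).
Back-substitute: x_2 = 2.4495/6.5320 = 0.3750.
x_1 = (-1.7321 + 2.3094·0.3750)/5.1962 = -0.1667.

x = (-0.1667, 0.3750)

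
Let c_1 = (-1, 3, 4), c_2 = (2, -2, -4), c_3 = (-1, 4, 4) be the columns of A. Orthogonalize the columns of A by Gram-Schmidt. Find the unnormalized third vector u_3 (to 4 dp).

u_3 = (-0.3333, 0.3333, -0.3333)

c_1 = (-1, 3, 4); ‖c_1‖ = 5.0990, so q_1 = (-0.1961, 0.5883, 0.7845).
q_1·c_2 = (-0.1961)·2 + 0.5883·(-2) + 0.7845·(-4) = -4.7068.
u_2 = c_2 + 4.7068·q_1 = (1.0769, 0.7692, -0.3077).
‖u_2‖ = 1.3587, so q_2 = (0.7926, 0.5661, -0.2265).
q_1·c_3 = (-0.1961)·(-1) + 0.5883·4 + 0.7845·4 = 5.6874; q_2·c_3 = 0.7926·(-1) + 0.5661·4 + (-0.2265)·4 = 0.5661.
u_3 = c_3 − 5.6874·q_1 − 0.5661·q_2 = (-0.3333, 0.3333, -0.3333).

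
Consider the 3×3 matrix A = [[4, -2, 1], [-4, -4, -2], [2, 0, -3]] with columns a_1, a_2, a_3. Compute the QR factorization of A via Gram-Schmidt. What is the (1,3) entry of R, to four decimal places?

a_1 = (4, -4, 2); ‖a_1‖ = 6.0000, so e_1 = (0.6667, -0.6667, 0.3333).
r_{13} = e_1·a_3 = 1.0000.

r_{13} = 1.0000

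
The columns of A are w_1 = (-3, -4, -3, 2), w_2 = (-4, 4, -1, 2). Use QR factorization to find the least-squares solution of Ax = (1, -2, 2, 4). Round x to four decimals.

q_1 = w_1/‖w_1‖ = (-3, -4, -3, 2)/6.1644 = (-0.4867, -0.6489, -0.4867, 0.3244).
r_{12} = q_1·w_2 = 0.4867.
u_2 = w_2 − 0.4867·q_1 = (-3.7632, 4.3158, -0.7632, 1.8421).
‖u_2‖ = 6.0633, so q_2 = (-0.6206, 0.7118, -0.1259, 0.3038).
Qᵀb = (1.1355, -1.0807).
Back-substitute: x_2 = -1.0807/6.0633 = -0.1782.
x_1 = (1.1355 − 0.4867·(-0.1782))/6.1644 = 0.1983.

x = (0.1983, -0.1782)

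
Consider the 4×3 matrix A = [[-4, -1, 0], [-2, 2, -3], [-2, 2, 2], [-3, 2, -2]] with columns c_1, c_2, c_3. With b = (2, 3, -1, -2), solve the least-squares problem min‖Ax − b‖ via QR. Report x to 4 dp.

x = (-0.2308, -0.5630, -0.5019)

e_1 = c_1/‖c_1‖ = (-4, -2, -2, -3)/5.7446 = (-0.6963, -0.3482, -0.3482, -0.5222).
r_{12} = e_1·c_2 = -1.7408.
u_2 = c_2 + 1.7408·e_1 = (-2.2121, 1.3939, 1.3939, 1.0909).
‖u_2‖ = 3.1575, so e_2 = (-0.7006, 0.4415, 0.4415, 0.3455).
r_{13} = e_1·c_3 = 1.3926; r_{23} = e_2·c_3 = -1.1325.
u_3 = c_3 − 1.3926·e_1 + 1.1325·e_2 = (0.1763, -2.0152, 2.9848, -0.8815).
‖u_3‖ = 3.7119, so e_3 = (0.0475, -0.5429, 0.8041, -0.2375).
Qᵀb = (-1.0445, -1.2092, -1.8629).
Back-substitute: x_3 = -1.8629/3.7119 = -0.5019.
x_2 = (-1.2092 + 1.1325·(-0.5019))/3.1575 = -0.5630.
x_1 = (-1.0445 + 1.7408·(-0.5630) − 1.3926·(-0.5019))/5.7446 = -0.2308.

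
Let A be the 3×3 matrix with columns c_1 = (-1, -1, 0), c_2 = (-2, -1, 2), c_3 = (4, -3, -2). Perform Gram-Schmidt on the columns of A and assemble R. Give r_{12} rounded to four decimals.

r_{12} = 2.1213

c_1 = (-1, -1, 0); ‖c_1‖ = 1.4142, so q_1 = (-0.7071, -0.7071, 0.0000).
r_{12} = q_1·c_2 = 2.1213.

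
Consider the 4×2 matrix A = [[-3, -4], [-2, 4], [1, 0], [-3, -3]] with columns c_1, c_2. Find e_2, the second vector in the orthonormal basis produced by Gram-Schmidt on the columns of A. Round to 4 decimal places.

c_1 = (-3, -2, 1, -3); ‖c_1‖ = 4.7958, so e_1 = (-0.6255, -0.4170, 0.2085, -0.6255).
e_1·c_2 = (-0.6255)·(-4) + (-0.4170)·4 + 0.2085·0 + (-0.6255)·(-3) = 2.7107.
u_2 = c_2 − 2.7107·e_1 = (-2.3043, 5.1304, -0.5652, -1.3043).
‖u_2‖ = 5.8010, so e_2 = (-0.3972, 0.8844, -0.0974, -0.2248).

e_2 = (-0.3972, 0.8844, -0.0974, -0.2248)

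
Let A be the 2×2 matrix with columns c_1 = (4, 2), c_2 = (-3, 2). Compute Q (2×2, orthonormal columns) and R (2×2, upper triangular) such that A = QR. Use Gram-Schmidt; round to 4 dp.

Q = [[0.8944, -0.4472], [0.4472, 0.8944]], R = [[4.4721, -1.7889], [0.0000, 3.1305]]

e_1 = c_1/‖c_1‖ = (4, 2)/4.4721 = (0.8944, 0.4472).
r_{12} = e_1·c_2 = -1.7889.
u_2 = c_2 + 1.7889·e_1 = (-1.4000, 2.8000).
‖u_2‖ = 3.1305, so e_2 = (-0.4472, 0.8944).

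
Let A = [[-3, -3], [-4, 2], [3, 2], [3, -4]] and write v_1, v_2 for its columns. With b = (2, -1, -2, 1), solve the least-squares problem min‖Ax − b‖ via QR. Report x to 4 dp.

x = (-0.1758, -0.5115)

v_1 = (-3, -4, 3, 3); ‖v_1‖ = 6.5574, so e_1 = (-0.4575, -0.6100, 0.4575, 0.4575).
e_1·v_2 = (-0.4575)·(-3) + (-0.6100)·2 + 0.4575·2 + 0.4575·(-4) = -0.7625.
u_2 = v_2 + 0.7625·e_1 = (-3.3488, 1.5349, 2.3488, -3.6512).
‖u_2‖ = 5.6937, so e_2 = (-0.5882, 0.2696, 0.4125, -0.6413).
Qᵀb = (-0.7625, -2.9122).
Back-substitute: x_2 = -2.9122/5.6937 = -0.5115.
x_1 = (-0.7625 + 0.7625·(-0.5115))/6.5574 = -0.1758.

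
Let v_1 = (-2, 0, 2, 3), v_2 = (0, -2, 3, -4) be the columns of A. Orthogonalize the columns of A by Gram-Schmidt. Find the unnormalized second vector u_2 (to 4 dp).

u_2 = (-0.7059, -2.0000, 3.7059, -2.9412)

v_1 = (-2, 0, 2, 3); ‖v_1‖ = 4.1231, so q_1 = (-0.4851, 0.0000, 0.4851, 0.7276).
q_1·v_2 = (-0.4851)·0 + 0.0000·(-2) + 0.4851·3 + 0.7276·(-4) = -1.4552.
u_2 = v_2 + 1.4552·q_1 = (-0.7059, -2.0000, 3.7059, -2.9412).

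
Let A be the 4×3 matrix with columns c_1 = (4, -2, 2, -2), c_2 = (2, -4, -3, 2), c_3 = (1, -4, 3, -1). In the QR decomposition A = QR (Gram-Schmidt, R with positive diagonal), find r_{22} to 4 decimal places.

r_{22} = 5.6315

c_1 = (4, -2, 2, -2); ‖c_1‖ = 5.2915, so q_1 = (0.7559, -0.3780, 0.3780, -0.3780).
q_1·c_2 = 0.7559·2 + (-0.3780)·(-4) + 0.3780·(-3) + (-0.3780)·2 = 1.1339.
u_2 = c_2 − 1.1339·q_1 = (1.1429, -3.5714, -3.4286, 2.4286).
r_{22} = ‖u_2‖ = 5.6315.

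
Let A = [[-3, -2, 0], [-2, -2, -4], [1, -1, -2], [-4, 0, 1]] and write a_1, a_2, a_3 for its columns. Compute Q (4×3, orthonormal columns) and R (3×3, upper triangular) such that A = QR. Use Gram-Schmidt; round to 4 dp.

a_1 = (-3, -2, 1, -4); ‖a_1‖ = 5.4772, so e_1 = (-0.5477, -0.3651, 0.1826, -0.7303).
e_1·a_2 = (-0.5477)·(-2) + (-0.3651)·(-2) + 0.1826·(-1) + (-0.7303)·0 = 1.6432.
u_2 = a_2 − 1.6432·e_1 = (-1.1000, -1.4000, -1.3000, 1.2000).
‖u_2‖ = 2.5100, so e_2 = (-0.4383, -0.5578, -0.5179, 0.4781).
e_1·a_3 = (-0.5477)·0 + (-0.3651)·(-4) + 0.1826·(-2) + (-0.7303)·1 = 0.3651; e_2·a_3 = (-0.4383)·0 + (-0.5578)·(-4) + (-0.5179)·(-2) + 0.4781·1 = 3.7450.
u_3 = a_3 − 0.3651·e_1 − 3.7450·e_2 = (1.8413, -1.7778, -0.1270, -0.5238).
‖u_3‖ = 2.6156, so e_3 = (0.7040, -0.6797, -0.0485, -0.2003).

Q = [[-0.5477, -0.4383, 0.7040], [-0.3651, -0.5578, -0.6797], [0.1826, -0.5179, -0.0485], [-0.7303, 0.4781, -0.2003]], R = [[5.4772, 1.6432, 0.3651], [0.0000, 2.5100, 3.7450], [0.0000, 0.0000, 2.6156]]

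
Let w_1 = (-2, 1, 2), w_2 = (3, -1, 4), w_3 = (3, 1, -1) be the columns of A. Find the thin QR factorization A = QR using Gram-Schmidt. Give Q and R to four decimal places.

Q = [[-0.6667, 0.6333, 0.3931], [0.3333, -0.2184, 0.9172], [0.6667, 0.7425, -0.0655]], R = [[3.0000, 0.3333, -2.3333], [0.0000, 5.0881, 0.9390], [0.0000, 0.0000, 2.1619]]

w_1 = (-2, 1, 2); ‖w_1‖ = 3.0000, so e_1 = (-0.6667, 0.3333, 0.6667).
e_1·w_2 = (-0.6667)·3 + 0.3333·(-1) + 0.6667·4 = 0.3333.
u_2 = w_2 − 0.3333·e_1 = (3.2222, -1.1111, 3.7778).
‖u_2‖ = 5.0881, so e_2 = (0.6333, -0.2184, 0.7425).
e_1·w_3 = (-0.6667)·3 + 0.3333·1 + 0.6667·(-1) = -2.3333; e_2·w_3 = 0.6333·3 + (-0.2184)·1 + 0.7425·(-1) = 0.9390.
u_3 = w_3 + 2.3333·e_1 − 0.9390·e_2 = (0.8498, 1.9828, -0.1416).
‖u_3‖ = 2.1619, so e_3 = (0.3931, 0.9172, -0.0655).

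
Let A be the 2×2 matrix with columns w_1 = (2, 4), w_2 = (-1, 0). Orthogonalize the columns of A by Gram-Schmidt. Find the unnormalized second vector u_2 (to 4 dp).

u_2 = (-0.8000, 0.4000)

w_1 = (2, 4); ‖w_1‖ = 4.4721, so e_1 = (0.4472, 0.8944).
e_1·w_2 = 0.4472·(-1) + 0.8944·0 = -0.4472.
u_2 = w_2 + 0.4472·e_1 = (-0.8000, 0.4000).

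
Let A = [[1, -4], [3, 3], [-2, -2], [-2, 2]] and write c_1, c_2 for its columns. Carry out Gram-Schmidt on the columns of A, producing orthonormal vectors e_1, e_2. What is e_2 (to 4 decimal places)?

e_2 = (-0.7608, 0.3854, -0.2569, 0.4545)

c_1 = (1, 3, -2, -2); ‖c_1‖ = 4.2426, so e_1 = (0.2357, 0.7071, -0.4714, -0.4714).
e_1·c_2 = 0.2357·(-4) + 0.7071·3 + (-0.4714)·(-2) + (-0.4714)·2 = 1.1785.
u_2 = c_2 − 1.1785·e_1 = (-4.2778, 2.1667, -1.4444, 2.5556).
‖u_2‖ = 5.6224, so e_2 = (-0.7608, 0.3854, -0.2569, 0.4545).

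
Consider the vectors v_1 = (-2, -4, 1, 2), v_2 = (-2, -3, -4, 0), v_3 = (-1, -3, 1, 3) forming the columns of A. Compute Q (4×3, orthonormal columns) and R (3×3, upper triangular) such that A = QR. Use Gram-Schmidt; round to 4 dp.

Q = [[-0.4000, -0.2157, 0.3881], [-0.8000, -0.2240, 0.1552], [0.2000, -0.9293, -0.3105], [0.4000, -0.1991, 0.8538]], R = [[5.0000, 2.4000, 4.2000], [0.0000, 4.8208, -0.6389], [0.0000, 0.0000, 1.3971]]

v_1 = (-2, -4, 1, 2); ‖v_1‖ = 5.0000, so q_1 = (-0.4000, -0.8000, 0.2000, 0.4000).
q_1·v_2 = (-0.4000)·(-2) + (-0.8000)·(-3) + 0.2000·(-4) + 0.4000·0 = 2.4000.
u_2 = v_2 − 2.4000·q_1 = (-1.0400, -1.0800, -4.4800, -0.9600).
‖u_2‖ = 4.8208, so q_2 = (-0.2157, -0.2240, -0.9293, -0.1991).
q_1·v_3 = (-0.4000)·(-1) + (-0.8000)·(-3) + 0.2000·1 + 0.4000·3 = 4.2000; q_2·v_3 = (-0.2157)·(-1) + (-0.2240)·(-3) + (-0.9293)·1 + (-0.1991)·3 = -0.6389.
u_3 = v_3 − 4.2000·q_1 + 0.6389·q_2 = (0.5422, 0.2169, -0.4337, 1.1928).
‖u_3‖ = 1.3971, so q_3 = (0.3881, 0.1552, -0.3105, 0.8538).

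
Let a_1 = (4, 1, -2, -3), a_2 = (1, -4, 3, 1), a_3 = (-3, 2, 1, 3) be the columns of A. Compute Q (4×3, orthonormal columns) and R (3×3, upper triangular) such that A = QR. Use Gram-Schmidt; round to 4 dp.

Q = [[0.7303, 0.4463, 0.4716], [0.1826, -0.7506, 0.5613], [-0.3651, 0.4869, 0.4103], [-0.5477, 0.0203, 0.5424]], R = [[5.4772, -1.6432, -3.8341], [0.0000, 4.9295, -2.2923], [0.0000, 0.0000, 1.7451]]

a_1 = (4, 1, -2, -3); ‖a_1‖ = 5.4772, so q_1 = (0.7303, 0.1826, -0.3651, -0.5477).
q_1·a_2 = 0.7303·1 + 0.1826·(-4) + (-0.3651)·3 + (-0.5477)·1 = -1.6432.
u_2 = a_2 + 1.6432·q_1 = (2.2000, -3.7000, 2.4000, 0.1000).
‖u_2‖ = 4.9295, so q_2 = (0.4463, -0.7506, 0.4869, 0.0203).
q_1·a_3 = 0.7303·(-3) + 0.1826·2 + (-0.3651)·1 + (-0.5477)·3 = -3.8341; q_2·a_3 = 0.4463·(-3) + (-0.7506)·2 + 0.4869·1 + 0.0203·3 = -2.2923.
u_3 = a_3 + 3.8341·q_1 + 2.2923·q_2 = (0.8230, 0.9794, 0.7160, 0.9465).
‖u_3‖ = 1.7451, so q_3 = (0.4716, 0.5613, 0.4103, 0.5424).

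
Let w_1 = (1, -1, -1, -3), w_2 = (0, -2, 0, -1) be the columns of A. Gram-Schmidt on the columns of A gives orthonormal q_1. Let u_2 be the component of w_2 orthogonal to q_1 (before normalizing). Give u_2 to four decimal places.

q_1 = w_1/‖w_1‖ = (1, -1, -1, -3)/3.4641 = (0.2887, -0.2887, -0.2887, -0.8660).
r_{12} = q_1·w_2 = 1.4434.
u_2 = w_2 − 1.4434·q_1 = (-0.4167, -1.5833, 0.4167, 0.2500).

u_2 = (-0.4167, -1.5833, 0.4167, 0.2500)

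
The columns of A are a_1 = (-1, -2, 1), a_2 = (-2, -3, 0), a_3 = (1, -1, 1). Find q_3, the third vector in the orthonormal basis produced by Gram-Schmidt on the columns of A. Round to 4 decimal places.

q_1 = a_1/‖a_1‖ = (-1, -2, 1)/2.4495 = (-0.4082, -0.8165, 0.4082).
r_{12} = q_1·a_2 = 3.2660.
u_2 = a_2 − 3.2660·q_1 = (-0.6667, -0.3333, -1.3333).
‖u_2‖ = 1.5275, so q_2 = (-0.4364, -0.2182, -0.8729).
r_{13} = q_1·a_3 = 0.8165; r_{23} = q_2·a_3 = -1.0911.
u_3 = a_3 − 0.8165·q_1 + 1.0911·q_2 = (0.8571, -0.5714, -0.2857).
‖u_3‖ = 1.0690, so q_3 = (0.8018, -0.5345, -0.2673).

q_3 = (0.8018, -0.5345, -0.2673)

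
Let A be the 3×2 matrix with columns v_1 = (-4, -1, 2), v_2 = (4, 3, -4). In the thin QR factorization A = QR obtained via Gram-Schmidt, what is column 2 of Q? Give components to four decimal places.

v_1 = (-4, -1, 2); ‖v_1‖ = 4.5826, so q_1 = (-0.8729, -0.2182, 0.4364).
q_1·v_2 = (-0.8729)·4 + (-0.2182)·3 + 0.4364·(-4) = -5.8919.
u_2 = v_2 + 5.8919·q_1 = (-1.1429, 1.7143, -1.4286).
‖u_2‖ = 2.5071, so q_2 = (-0.4558, 0.6838, -0.5698).

q_2 = (-0.4558, 0.6838, -0.5698)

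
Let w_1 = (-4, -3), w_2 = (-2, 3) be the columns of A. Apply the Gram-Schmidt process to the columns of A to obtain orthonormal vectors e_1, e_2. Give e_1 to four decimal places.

w_1 = (-4, -3); ‖w_1‖ = 5.0000, so e_1 = (-0.8000, -0.6000).

e_1 = (-0.8000, -0.6000)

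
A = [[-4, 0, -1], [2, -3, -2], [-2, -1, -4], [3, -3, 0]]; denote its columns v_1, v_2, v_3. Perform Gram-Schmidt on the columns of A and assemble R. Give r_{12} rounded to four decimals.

r_{12} = -2.2630

q_1 = v_1/‖v_1‖ = (-4, 2, -2, 3)/5.7446 = (-0.6963, 0.3482, -0.3482, 0.5222).
r_{12} = q_1·v_2 = -2.2630.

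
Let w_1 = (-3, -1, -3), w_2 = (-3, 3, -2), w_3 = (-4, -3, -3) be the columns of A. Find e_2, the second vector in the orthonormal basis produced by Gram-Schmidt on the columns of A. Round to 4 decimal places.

e_1 = w_1/‖w_1‖ = (-3, -1, -3)/4.3589 = (-0.6882, -0.2294, -0.6882).
r_{12} = e_1·w_2 = 2.7530.
u_2 = w_2 − 2.7530·e_1 = (-1.1053, 3.6316, -0.1053).
‖u_2‖ = 3.7975, so e_2 = (-0.2910, 0.9563, -0.0277).

e_2 = (-0.2910, 0.9563, -0.0277)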